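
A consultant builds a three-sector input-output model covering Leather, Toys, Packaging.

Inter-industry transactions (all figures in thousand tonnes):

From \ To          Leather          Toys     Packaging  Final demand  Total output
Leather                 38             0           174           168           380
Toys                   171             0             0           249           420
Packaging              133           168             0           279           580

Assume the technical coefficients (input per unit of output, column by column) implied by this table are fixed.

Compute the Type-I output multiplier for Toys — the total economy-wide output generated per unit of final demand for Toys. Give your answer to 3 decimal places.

Technical coefficients a_ij = z_ij / X_j:
  a_11 = 38/380 = 0.10, a_21 = 171/380 = 0.45, a_31 = 133/380 = 0.35
  a_12 = 0/420 = 0.00, a_22 = 0/420 = 0.00, a_32 = 168/420 = 0.40
  a_13 = 174/580 = 0.30, a_23 = 0/580 = 0.00, a_33 = 0/580 = 0.00
I − A =
  [   0.90     0.00    -0.30]
  [  -0.45     1.00     0.00]
  [  -0.35    -0.40     1.00]
Cofactors of I−A, C_ij = (−1)^(i+j)·(minor ij) (rows/columns in the sector order above):
  C_11 = (1.00)(1.00) − (0.00)(-0.40) = 1.0000
  C_12 = −[(-0.45)(1.00) − (0.00)(-0.35)] = 0.4500
  C_13 = (-0.45)(-0.40) − (1.00)(-0.35) = 0.5300
  C_21 = −[(0.00)(1.00) − (-0.30)(-0.40)] = 0.1200
  C_22 = (0.90)(1.00) − (-0.30)(-0.35) = 0.7950
  C_23 = −[(0.90)(-0.40) − (0.00)(-0.35)] = 0.3600
  C_31 = (0.00)(0.00) − (-0.30)(1.00) = 0.3000
  C_32 = −[(0.90)(0.00) − (-0.30)(-0.45)] = 0.1350
  C_33 = (0.90)(1.00) − (0.00)(-0.45) = 0.9000
det(I−A) = Σ_j (I−A)_1j·C_1j = (0.90)(1.0000) + (0.00)(0.4500) + (-0.30)(0.5300) = 0.7410
adj(I−A) = Cᵀ =
  [ 1.0000   0.1200   0.3000]
  [ 0.4500   0.7950   0.1350]
  [ 0.5300   0.3600   0.9000]
(I − A)⁻¹ = adj(I−A) / det(I−A) ≈
  [   1.3495     0.1619     0.4049]
  [   0.6073     1.0729     0.1822]
  [   0.7152     0.4858     1.2146]
The output multiplier for sector j is the column-j sum of the Leontief inverse (I − A)⁻¹ = adj(I−A) / det(I−A).
Column 2 of adj(I−A): (0.1200, 0.7950, 0.3600); det(I−A) = 0.7410.
m_2 = (0.1200 + 0.7950 + 0.3600) / 0.7410 = 1.275 / 0.7410 ≈ 1.721.

m_2 = 1.721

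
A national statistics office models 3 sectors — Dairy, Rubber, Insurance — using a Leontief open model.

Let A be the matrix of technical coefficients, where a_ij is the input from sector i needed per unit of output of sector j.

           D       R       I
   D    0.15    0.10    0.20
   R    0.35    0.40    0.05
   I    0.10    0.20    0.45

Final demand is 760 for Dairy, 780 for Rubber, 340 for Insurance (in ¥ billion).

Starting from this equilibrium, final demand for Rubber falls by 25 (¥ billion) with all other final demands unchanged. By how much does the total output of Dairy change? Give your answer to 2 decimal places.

I − A =
  [   0.85    -0.10    -0.20]
  [  -0.35     0.60    -0.05]
  [  -0.10    -0.20     0.55]
Cofactors of I−A, C_ij = (−1)^(i+j)·(minor ij) (rows/columns in the sector order above):
  C_11 = (0.60)(0.55) − (-0.05)(-0.20) = 0.3200
  C_12 = −[(-0.35)(0.55) − (-0.05)(-0.10)] = 0.1975
  C_13 = (-0.35)(-0.20) − (0.60)(-0.10) = 0.1300
  C_21 = −[(-0.10)(0.55) − (-0.20)(-0.20)] = 0.0950
  C_22 = (0.85)(0.55) − (-0.20)(-0.10) = 0.4475
  C_23 = −[(0.85)(-0.20) − (-0.10)(-0.10)] = 0.1800
  C_31 = (-0.10)(-0.05) − (-0.20)(0.60) = 0.1250
  C_32 = −[(0.85)(-0.05) − (-0.20)(-0.35)] = 0.1125
  C_33 = (0.85)(0.60) − (-0.10)(-0.35) = 0.4750
det(I−A) = Σ_j (I−A)_1j·C_1j = (0.85)(0.3200) + (-0.10)(0.1975) + (-0.20)(0.1300) = 0.22625
adj(I−A) = Cᵀ =
  [ 0.3200   0.0950   0.1250]
  [ 0.1975   0.4475   0.1125]
  [ 0.1300   0.1800   0.4750]
(I − A)⁻¹ = adj(I−A) / det(I−A) ≈
  [   1.4144     0.4199     0.5525]
  [   0.8729     1.9779     0.4972]
  [   0.5746     0.7956     2.0994]
Δx = (I − A)⁻¹ Δd with Δd having -25 in the Rubber component and 0 elsewhere.
So Δx_D = L_DR · (-25), where L_DR = adj(I−A)_DR / det(I−A) = 0.0950 / 0.22625.
Δx_D = 0.0950 × (-25) / 0.22625 = -2.375 / 0.22625 ≈ -10.50.

Δx_D = -10.50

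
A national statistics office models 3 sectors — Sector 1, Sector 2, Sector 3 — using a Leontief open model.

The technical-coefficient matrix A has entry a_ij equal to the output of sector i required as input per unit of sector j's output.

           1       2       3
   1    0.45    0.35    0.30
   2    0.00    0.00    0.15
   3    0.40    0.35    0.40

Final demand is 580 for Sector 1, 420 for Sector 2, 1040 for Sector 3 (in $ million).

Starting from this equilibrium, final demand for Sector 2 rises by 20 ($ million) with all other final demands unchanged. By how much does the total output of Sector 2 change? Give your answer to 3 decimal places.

Δx_2 = 26.230

I − A =
  [   0.55    -0.35    -0.30]
  [   0.00     1.00    -0.15]
  [  -0.40    -0.35     0.60]
Cofactors of I−A, C_ij = (−1)^(i+j)·(minor ij) (rows/columns in the sector order above):
  C_11 = (1.00)(0.60) − (-0.15)(-0.35) = 0.5475
  C_12 = −[(0.00)(0.60) − (-0.15)(-0.40)] = 0.0600
  C_13 = (0.00)(-0.35) − (1.00)(-0.40) = 0.4000
  C_21 = −[(-0.35)(0.60) − (-0.30)(-0.35)] = 0.3150
  C_22 = (0.55)(0.60) − (-0.30)(-0.40) = 0.2100
  C_23 = −[(0.55)(-0.35) − (-0.35)(-0.40)] = 0.3325
  C_31 = (-0.35)(-0.15) − (-0.30)(1.00) = 0.3525
  C_32 = −[(0.55)(-0.15) − (-0.30)(0.00)] = 0.0825
  C_33 = (0.55)(1.00) − (-0.35)(0.00) = 0.5500
det(I−A) = Σ_j (I−A)_1j·C_1j = (0.55)(0.5475) + (-0.35)(0.0600) + (-0.30)(0.4000) = 0.160125
adj(I−A) = Cᵀ =
  [ 0.5475   0.3150   0.3525]
  [ 0.0600   0.2100   0.0825]
  [ 0.4000   0.3325   0.5500]
(I − A)⁻¹ = adj(I−A) / det(I−A) ≈
  [   3.4192     1.9672     2.2014]
  [   0.3747     1.3115     0.5152]
  [   2.4980     2.0765     3.4348]
Δx = (I − A)⁻¹ Δd with Δd having +20 in the Sector 2 component and 0 elsewhere.
So Δx_2 = L_22 · (+20), where L_22 = adj(I−A)_22 / det(I−A) = 0.2100 / 0.160125.
Δx_2 = 0.2100 × (+20) / 0.160125 = 4.20 / 0.160125 ≈ 26.230.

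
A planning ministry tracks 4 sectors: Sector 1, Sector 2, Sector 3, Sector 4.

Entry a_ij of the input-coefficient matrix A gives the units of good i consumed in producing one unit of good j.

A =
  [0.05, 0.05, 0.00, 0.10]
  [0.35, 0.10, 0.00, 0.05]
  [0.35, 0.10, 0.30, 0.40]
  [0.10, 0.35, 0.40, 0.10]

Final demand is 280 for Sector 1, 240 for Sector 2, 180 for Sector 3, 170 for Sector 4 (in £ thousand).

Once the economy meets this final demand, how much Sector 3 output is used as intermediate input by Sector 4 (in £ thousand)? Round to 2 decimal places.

z_34 = 351.67

I − A =
  [   0.95    -0.05     0.00    -0.10]
  [  -0.35     0.90     0.00    -0.05]
  [  -0.35    -0.10     0.70    -0.40]
  [  -0.10    -0.35    -0.40     0.90]
Compute the cofactors C_ij = (−1)^(i+j)·(3×3 minor ij) of I−A; the adjugate is their transpose:
adj(I−A) = Cᵀ =
  [ 0.408750   0.052000   0.037000   0.064750]
  [ 0.175000   0.425500   0.033000   0.057750]
  [ 0.394375   0.247500   0.715625   0.375625]
  [ 0.288750   0.281250   0.335000   0.586250]
det(I−A) = Σ_j (I−A)_1j·C_1j = (0.95)(0.408750) + (-0.05)(0.175000) + (0.00)(0.394375) + (-0.10)(0.288750) = 0.3506875
(I − A)⁻¹ = adj(I−A) / det(I−A) ≈
  [   1.1656     0.1483     0.1055     0.1846]
  [   0.4990     1.2133     0.0941     0.1647]
  [   1.1246     0.7058     2.0406     1.0711]
  [   0.8234     0.8020     0.9553     1.6717]
First solve x = (I − A)⁻¹ d = adj(I−A)·d / det(I−A); in particular x_4 = (0.288750·280 + 0.281250·240 + 0.335000·180 + 0.586250·170) / 0.3506875 = 308.3125 / 0.3506875 ≈ 879.1659.
Intermediate flow from 3 to 4: z_34 = a_34 · x_4 = 0.40 × 308.3125 / 0.3506875 = 123.325 / 0.3506875 ≈ 351.67.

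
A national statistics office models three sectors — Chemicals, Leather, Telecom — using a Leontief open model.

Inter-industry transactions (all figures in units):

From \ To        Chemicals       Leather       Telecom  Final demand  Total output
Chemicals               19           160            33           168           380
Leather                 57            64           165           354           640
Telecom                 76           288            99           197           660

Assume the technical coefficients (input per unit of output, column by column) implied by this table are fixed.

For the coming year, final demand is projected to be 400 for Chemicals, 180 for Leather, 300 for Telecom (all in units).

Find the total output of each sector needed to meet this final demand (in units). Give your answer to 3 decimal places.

Technical coefficients a_ij = z_ij / X_j:
  a_11 = 19/380 = 0.05, a_21 = 57/380 = 0.15, a_31 = 76/380 = 0.20
  a_12 = 160/640 = 0.25, a_22 = 64/640 = 0.10, a_32 = 288/640 = 0.45
  a_13 = 33/660 = 0.05, a_23 = 165/660 = 0.25, a_33 = 99/660 = 0.15
I − A =
  [   0.95    -0.25    -0.05]
  [  -0.15     0.90    -0.25]
  [  -0.20    -0.45     0.85]
Cofactors of I−A, C_ij = (−1)^(i+j)·(minor ij) (rows/columns in the sector order above):
  C_11 = (0.90)(0.85) − (-0.25)(-0.45) = 0.6525
  C_12 = −[(-0.15)(0.85) − (-0.25)(-0.20)] = 0.1775
  C_13 = (-0.15)(-0.45) − (0.90)(-0.20) = 0.2475
  C_21 = −[(-0.25)(0.85) − (-0.05)(-0.45)] = 0.2350
  C_22 = (0.95)(0.85) − (-0.05)(-0.20) = 0.7975
  C_23 = −[(0.95)(-0.45) − (-0.25)(-0.20)] = 0.4775
  C_31 = (-0.25)(-0.25) − (-0.05)(0.90) = 0.1075
  C_32 = −[(0.95)(-0.25) − (-0.05)(-0.15)] = 0.2450
  C_33 = (0.95)(0.90) − (-0.25)(-0.15) = 0.8175
det(I−A) = Σ_j (I−A)_1j·C_1j = (0.95)(0.6525) + (-0.25)(0.1775) + (-0.05)(0.2475) = 0.563125
adj(I−A) = Cᵀ =
  [ 0.6525   0.2350   0.1075]
  [ 0.1775   0.7975   0.2450]
  [ 0.2475   0.4775   0.8175]
(I − A)⁻¹ = adj(I−A) / det(I−A) ≈
  [   1.1587     0.4173     0.1909]
  [   0.3152     1.4162     0.4351]
  [   0.4395     0.8479     1.4517]
x = (I − A)⁻¹ d = adj(I−A)·d / det(I−A), with det(I−A) = 0.563125:
  x_1 = (0.6525·400 + 0.2350·180 + 0.1075·300) / 0.563125 = 335.55 / 0.563125 ≈ 595.871
  x_2 = (0.1775·400 + 0.7975·180 + 0.2450·300) / 0.563125 = 288.05 / 0.563125 ≈ 511.521
  x_3 = (0.2475·400 + 0.4775·180 + 0.8175·300) / 0.563125 = 430.20 / 0.563125 ≈ 763.951

x_1 = 595.871, x_2 = 511.521, x_3 = 763.951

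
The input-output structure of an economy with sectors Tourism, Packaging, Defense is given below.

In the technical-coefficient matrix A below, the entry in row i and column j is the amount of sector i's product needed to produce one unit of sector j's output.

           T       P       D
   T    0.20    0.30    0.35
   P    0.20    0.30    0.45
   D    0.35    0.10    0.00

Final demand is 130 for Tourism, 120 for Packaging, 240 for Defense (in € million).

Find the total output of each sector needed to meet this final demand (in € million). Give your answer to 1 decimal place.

I − A =
  [   0.80    -0.30    -0.35]
  [  -0.20     0.70    -0.45]
  [  -0.35    -0.10     1.00]
Cofactors of I−A, C_ij = (−1)^(i+j)·(minor ij) (rows/columns in the sector order above):
  C_11 = (0.70)(1.00) − (-0.45)(-0.10) = 0.6550
  C_12 = −[(-0.20)(1.00) − (-0.45)(-0.35)] = 0.3575
  C_13 = (-0.20)(-0.10) − (0.70)(-0.35) = 0.2650
  C_21 = −[(-0.30)(1.00) − (-0.35)(-0.10)] = 0.3350
  C_22 = (0.80)(1.00) − (-0.35)(-0.35) = 0.6775
  C_23 = −[(0.80)(-0.10) − (-0.30)(-0.35)] = 0.1850
  C_31 = (-0.30)(-0.45) − (-0.35)(0.70) = 0.3800
  C_32 = −[(0.80)(-0.45) − (-0.35)(-0.20)] = 0.4300
  C_33 = (0.80)(0.70) − (-0.30)(-0.20) = 0.5000
det(I−A) = Σ_j (I−A)_1j·C_1j = (0.80)(0.6550) + (-0.30)(0.3575) + (-0.35)(0.2650) = 0.3240
adj(I−A) = Cᵀ =
  [ 0.6550   0.3350   0.3800]
  [ 0.3575   0.6775   0.4300]
  [ 0.2650   0.1850   0.5000]
(I − A)⁻¹ = adj(I−A) / det(I−A) ≈
  [   2.0216     1.0340     1.1728]
  [   1.1034     2.0910     1.3272]
  [   0.8179     0.5710     1.5432]
x = (I − A)⁻¹ d = adj(I−A)·d / det(I−A), with det(I−A) = 0.3240:
  x_T = (0.6550·130 + 0.3350·120 + 0.3800·240) / 0.3240 = 216.55 / 0.3240 ≈ 668.4
  x_P = (0.3575·130 + 0.6775·120 + 0.4300·240) / 0.3240 = 230.975 / 0.3240 ≈ 712.9
  x_D = (0.2650·130 + 0.1850·120 + 0.5000·240) / 0.3240 = 176.65 / 0.3240 ≈ 545.2

x_T = 668.4, x_P = 712.9, x_D = 545.2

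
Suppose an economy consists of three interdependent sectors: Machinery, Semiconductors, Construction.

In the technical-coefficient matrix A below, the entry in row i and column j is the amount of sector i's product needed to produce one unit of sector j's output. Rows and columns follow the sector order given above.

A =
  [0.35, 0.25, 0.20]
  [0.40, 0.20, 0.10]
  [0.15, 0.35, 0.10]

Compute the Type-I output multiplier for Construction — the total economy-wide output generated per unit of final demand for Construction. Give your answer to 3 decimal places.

m_C = 2.504

I − A =
  [   0.65    -0.25    -0.20]
  [  -0.40     0.80    -0.10]
  [  -0.15    -0.35     0.90]
Cofactors of I−A, C_ij = (−1)^(i+j)·(minor ij) (rows/columns in the sector order above):
  C_11 = (0.80)(0.90) − (-0.10)(-0.35) = 0.6850
  C_12 = −[(-0.40)(0.90) − (-0.10)(-0.15)] = 0.3750
  C_13 = (-0.40)(-0.35) − (0.80)(-0.15) = 0.2600
  C_21 = −[(-0.25)(0.90) − (-0.20)(-0.35)] = 0.2950
  C_22 = (0.65)(0.90) − (-0.20)(-0.15) = 0.5550
  C_23 = −[(0.65)(-0.35) − (-0.25)(-0.15)] = 0.2650
  C_31 = (-0.25)(-0.10) − (-0.20)(0.80) = 0.1850
  C_32 = −[(0.65)(-0.10) − (-0.20)(-0.40)] = 0.1450
  C_33 = (0.65)(0.80) − (-0.25)(-0.40) = 0.4200
det(I−A) = Σ_j (I−A)_1j·C_1j = (0.65)(0.6850) + (-0.25)(0.3750) + (-0.20)(0.2600) = 0.2995
adj(I−A) = Cᵀ =
  [ 0.6850   0.2950   0.1850]
  [ 0.3750   0.5550   0.1450]
  [ 0.2600   0.2650   0.4200]
(I − A)⁻¹ = adj(I−A) / det(I−A) ≈
  [   2.2871     0.9850     0.6177]
  [   1.2521     1.8531     0.4841]
  [   0.8681     0.8848     1.4023]
The output multiplier for sector j is the column-j sum of the Leontief inverse (I − A)⁻¹ = adj(I−A) / det(I−A).
Column C of adj(I−A): (0.1850, 0.1450, 0.4200); det(I−A) = 0.2995.
m_C = (0.1850 + 0.1450 + 0.4200) / 0.2995 = 0.75 / 0.2995 ≈ 2.504.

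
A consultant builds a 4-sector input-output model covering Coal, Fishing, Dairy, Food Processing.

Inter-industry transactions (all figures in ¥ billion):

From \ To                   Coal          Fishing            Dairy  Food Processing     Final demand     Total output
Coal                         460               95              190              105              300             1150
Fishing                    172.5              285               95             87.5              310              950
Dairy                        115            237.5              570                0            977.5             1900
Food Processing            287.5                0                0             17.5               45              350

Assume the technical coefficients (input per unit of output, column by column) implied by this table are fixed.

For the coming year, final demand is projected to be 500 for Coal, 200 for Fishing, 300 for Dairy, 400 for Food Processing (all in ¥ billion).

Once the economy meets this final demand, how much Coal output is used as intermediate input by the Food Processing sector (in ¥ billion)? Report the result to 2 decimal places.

z_14 = 251.66

Technical coefficients a_ij = z_ij / X_j:
  a_11 = 460/1150 = 0.40, a_21 = 172.5/1150 = 0.15, a_31 = 115/1150 = 0.10, a_41 = 287.5/1150 = 0.25
  a_12 = 95/950 = 0.10, a_22 = 285/950 = 0.30, a_32 = 237.5/950 = 0.25, a_42 = 0/950 = 0.00
  a_13 = 190/1900 = 0.10, a_23 = 95/1900 = 0.05, a_33 = 570/1900 = 0.30, a_43 = 0/1900 = 0.00
  a_14 = 105/350 = 0.30, a_24 = 87.5/350 = 0.25, a_34 = 0/350 = 0.00, a_44 = 17.5/350 = 0.05
I − A =
  [   0.60    -0.10    -0.10    -0.30]
  [  -0.15     0.70    -0.05    -0.25]
  [  -0.10    -0.25     0.70     0.00]
  [  -0.25     0.00     0.00     0.95]
Compute the cofactors C_ij = (−1)^(i+j)·(3×3 minor ij) of I−A; the adjugate is their transpose:
adj(I−A) = Cᵀ =
  [ 0.453625   0.090250   0.071250   0.167000]
  [ 0.148250   0.337000   0.045250   0.135500]
  [ 0.117750   0.133250   0.326000   0.072250]
  [ 0.119375   0.023750   0.018750   0.264750]
det(I−A) = Σ_j (I−A)_1j·C_1j = (0.60)(0.453625) + (-0.10)(0.148250) + (-0.10)(0.117750) + (-0.30)(0.119375) = 0.2097625
(I − A)⁻¹ = adj(I−A) / det(I−A) ≈
  [   2.1626     0.4302     0.3397     0.7961]
  [   0.7068     1.6066     0.2157     0.6460]
  [   0.5613     0.6352     1.5541     0.3444]
  [   0.5691     0.1132     0.0894     1.2621]
First solve x = (I − A)⁻¹ d = adj(I−A)·d / det(I−A); in particular x_4 = (0.119375·500 + 0.023750·200 + 0.018750·300 + 0.264750·400) / 0.2097625 = 175.9625 / 0.2097625 ≈ 838.8654.
Intermediate flow from 1 to 4: z_14 = a_14 · x_4 = 0.30 × 175.9625 / 0.2097625 = 52.78875 / 0.2097625 ≈ 251.66.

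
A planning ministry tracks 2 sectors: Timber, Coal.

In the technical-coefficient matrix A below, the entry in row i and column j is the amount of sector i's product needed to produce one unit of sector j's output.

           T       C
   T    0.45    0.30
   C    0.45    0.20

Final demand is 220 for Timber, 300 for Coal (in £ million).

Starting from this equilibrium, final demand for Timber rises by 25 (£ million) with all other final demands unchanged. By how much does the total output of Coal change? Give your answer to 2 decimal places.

Δx_C = 36.89

I − A =
  [   0.55    -0.30]
  [  -0.45     0.80]
det(I−A) = (0.55)(0.80) − (-0.30)(-0.45) = 0.3050
adj(I−A) = [[0.80, 0.30], [0.45, 0.55]]
(I − A)⁻¹ = adj(I−A) / det(I−A) ≈
  [   2.6230     0.9836]
  [   1.4754     1.8033]
Δx = (I − A)⁻¹ Δd with Δd having +25 in the Timber component and 0 elsewhere.
So Δx_C = L_CT · (+25), where L_CT = adj(I−A)_CT / det(I−A) = 0.45 / 0.3050.
Δx_C = 0.45 × (+25) / 0.3050 = 11.25 / 0.3050 ≈ 36.89.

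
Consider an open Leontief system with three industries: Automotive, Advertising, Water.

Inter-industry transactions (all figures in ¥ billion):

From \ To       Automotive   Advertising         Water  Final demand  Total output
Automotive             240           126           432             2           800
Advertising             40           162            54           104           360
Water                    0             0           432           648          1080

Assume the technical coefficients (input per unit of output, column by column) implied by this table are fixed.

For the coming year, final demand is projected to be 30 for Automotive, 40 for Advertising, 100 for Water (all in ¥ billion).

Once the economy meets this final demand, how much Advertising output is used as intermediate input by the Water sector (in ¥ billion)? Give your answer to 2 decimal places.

Technical coefficients a_ij = z_ij / X_j:
  a_11 = 240/800 = 0.30, a_21 = 40/800 = 0.05, a_31 = 0/800 = 0.00
  a_12 = 126/360 = 0.35, a_22 = 162/360 = 0.45, a_32 = 0/360 = 0.00
  a_13 = 432/1080 = 0.40, a_23 = 54/1080 = 0.05, a_33 = 432/1080 = 0.40
I − A =
  [   0.70    -0.35    -0.40]
  [  -0.05     0.55    -0.05]
  [   0.00     0.00     0.60]
Cofactors of I−A, C_ij = (−1)^(i+j)·(minor ij) (rows/columns in the sector order above):
  C_11 = (0.55)(0.60) − (-0.05)(0.00) = 0.3300
  C_12 = −[(-0.05)(0.60) − (-0.05)(0.00)] = 0.0300
  C_13 = (-0.05)(0.00) − (0.55)(0.00) = 0.0000
  C_21 = −[(-0.35)(0.60) − (-0.40)(0.00)] = 0.2100
  C_22 = (0.70)(0.60) − (-0.40)(0.00) = 0.4200
  C_23 = −[(0.70)(0.00) − (-0.35)(0.00)] = 0.0000
  C_31 = (-0.35)(-0.05) − (-0.40)(0.55) = 0.2375
  C_32 = −[(0.70)(-0.05) − (-0.40)(-0.05)] = 0.0550
  C_33 = (0.70)(0.55) − (-0.35)(-0.05) = 0.3675
det(I−A) = Σ_j (I−A)_1j·C_1j = (0.70)(0.3300) + (-0.35)(0.0300) + (-0.40)(0.0000) = 0.2205
adj(I−A) = Cᵀ =
  [ 0.3300   0.2100   0.2375]
  [ 0.0300   0.4200   0.0550]
  [ 0.0000   0.0000   0.3675]
(I − A)⁻¹ = adj(I−A) / det(I−A) ≈
  [   1.4966     0.9524     1.0771]
  [   0.1361     1.9048     0.2494]
  [   0.0000     0.0000     1.6667]
First solve x = (I − A)⁻¹ d = adj(I−A)·d / det(I−A); in particular x_3 = (0.0000·30 + 0.0000·40 + 0.3675·100) / 0.2205 = 36.75 / 0.2205 ≈ 166.6667.
Intermediate flow from 2 to 3: z_23 = a_23 · x_3 = 0.05 × 36.75 / 0.2205 = 1.8375 / 0.2205 ≈ 8.33.

z_23 = 8.33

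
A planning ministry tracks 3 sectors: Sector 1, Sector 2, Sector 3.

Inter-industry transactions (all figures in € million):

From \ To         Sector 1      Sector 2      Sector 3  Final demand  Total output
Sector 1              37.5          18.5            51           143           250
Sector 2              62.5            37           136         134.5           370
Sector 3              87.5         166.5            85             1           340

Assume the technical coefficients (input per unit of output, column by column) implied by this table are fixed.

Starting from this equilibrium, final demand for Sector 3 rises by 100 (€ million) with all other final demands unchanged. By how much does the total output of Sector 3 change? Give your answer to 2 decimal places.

Technical coefficients a_ij = z_ij / X_j:
  a_11 = 37.5/250 = 0.15, a_21 = 62.5/250 = 0.25, a_31 = 87.5/250 = 0.35
  a_12 = 18.5/370 = 0.05, a_22 = 37/370 = 0.10, a_32 = 166.5/370 = 0.45
  a_13 = 51/340 = 0.15, a_23 = 136/340 = 0.40, a_33 = 85/340 = 0.25
I − A =
  [   0.85    -0.05    -0.15]
  [  -0.25     0.90    -0.40]
  [  -0.35    -0.45     0.75]
Cofactors of I−A, C_ij = (−1)^(i+j)·(minor ij) (rows/columns in the sector order above):
  C_11 = (0.90)(0.75) − (-0.40)(-0.45) = 0.4950
  C_12 = −[(-0.25)(0.75) − (-0.40)(-0.35)] = 0.3275
  C_13 = (-0.25)(-0.45) − (0.90)(-0.35) = 0.4275
  C_21 = −[(-0.05)(0.75) − (-0.15)(-0.45)] = 0.1050
  C_22 = (0.85)(0.75) − (-0.15)(-0.35) = 0.5850
  C_23 = −[(0.85)(-0.45) − (-0.05)(-0.35)] = 0.4000
  C_31 = (-0.05)(-0.40) − (-0.15)(0.90) = 0.1550
  C_32 = −[(0.85)(-0.40) − (-0.15)(-0.25)] = 0.3775
  C_33 = (0.85)(0.90) − (-0.05)(-0.25) = 0.7525
det(I−A) = Σ_j (I−A)_1j·C_1j = (0.85)(0.4950) + (-0.05)(0.3275) + (-0.15)(0.4275) = 0.34025
adj(I−A) = Cᵀ =
  [ 0.4950   0.1050   0.1550]
  [ 0.3275   0.5850   0.3775]
  [ 0.4275   0.4000   0.7525]
(I − A)⁻¹ = adj(I−A) / det(I−A) ≈
  [   1.4548     0.3086     0.4555]
  [   0.9625     1.7193     1.1095]
  [   1.2564     1.1756     2.2116]
Δx = (I − A)⁻¹ Δd with Δd having +100 in the Sector 3 component and 0 elsewhere.
So Δx_3 = L_33 · (+100), where L_33 = adj(I−A)_33 / det(I−A) = 0.7525 / 0.34025.
Δx_3 = 0.7525 × (+100) / 0.34025 = 75.25 / 0.34025 ≈ 221.16.

Δx_3 = 221.16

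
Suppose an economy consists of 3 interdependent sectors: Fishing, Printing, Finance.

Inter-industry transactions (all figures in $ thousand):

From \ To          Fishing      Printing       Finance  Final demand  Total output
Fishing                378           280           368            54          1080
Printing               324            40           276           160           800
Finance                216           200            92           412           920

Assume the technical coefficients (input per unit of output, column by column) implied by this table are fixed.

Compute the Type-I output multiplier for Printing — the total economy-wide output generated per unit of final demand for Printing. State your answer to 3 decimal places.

Technical coefficients a_ij = z_ij / X_j:
  a_11 = 378/1080 = 0.35, a_21 = 324/1080 = 0.30, a_31 = 216/1080 = 0.20
  a_12 = 280/800 = 0.35, a_22 = 40/800 = 0.05, a_32 = 200/800 = 0.25
  a_13 = 368/920 = 0.40, a_23 = 276/920 = 0.30, a_33 = 92/920 = 0.10
I − A =
  [   0.65    -0.35    -0.40]
  [  -0.30     0.95    -0.30]
  [  -0.20    -0.25     0.90]
Cofactors of I−A, C_ij = (−1)^(i+j)·(minor ij) (rows/columns in the sector order above):
  C_11 = (0.95)(0.90) − (-0.30)(-0.25) = 0.7800
  C_12 = −[(-0.30)(0.90) − (-0.30)(-0.20)] = 0.3300
  C_13 = (-0.30)(-0.25) − (0.95)(-0.20) = 0.2650
  C_21 = −[(-0.35)(0.90) − (-0.40)(-0.25)] = 0.4150
  C_22 = (0.65)(0.90) − (-0.40)(-0.20) = 0.5050
  C_23 = −[(0.65)(-0.25) − (-0.35)(-0.20)] = 0.2325
  C_31 = (-0.35)(-0.30) − (-0.40)(0.95) = 0.4850
  C_32 = −[(0.65)(-0.30) − (-0.40)(-0.30)] = 0.3150
  C_33 = (0.65)(0.95) − (-0.35)(-0.30) = 0.5125
det(I−A) = Σ_j (I−A)_1j·C_1j = (0.65)(0.7800) + (-0.35)(0.3300) + (-0.40)(0.2650) = 0.2855
adj(I−A) = Cᵀ =
  [ 0.7800   0.4150   0.4850]
  [ 0.3300   0.5050   0.3150]
  [ 0.2650   0.2325   0.5125]
(I − A)⁻¹ = adj(I−A) / det(I−A) ≈
  [   2.7320     1.4536     1.6988]
  [   1.1559     1.7688     1.1033]
  [   0.9282     0.8144     1.7951]
The output multiplier for sector j is the column-j sum of the Leontief inverse (I − A)⁻¹ = adj(I−A) / det(I−A).
Column 2 of adj(I−A): (0.4150, 0.5050, 0.2325); det(I−A) = 0.2855.
m_2 = (0.4150 + 0.5050 + 0.2325) / 0.2855 = 1.1525 / 0.2855 ≈ 4.037.

m_2 = 4.037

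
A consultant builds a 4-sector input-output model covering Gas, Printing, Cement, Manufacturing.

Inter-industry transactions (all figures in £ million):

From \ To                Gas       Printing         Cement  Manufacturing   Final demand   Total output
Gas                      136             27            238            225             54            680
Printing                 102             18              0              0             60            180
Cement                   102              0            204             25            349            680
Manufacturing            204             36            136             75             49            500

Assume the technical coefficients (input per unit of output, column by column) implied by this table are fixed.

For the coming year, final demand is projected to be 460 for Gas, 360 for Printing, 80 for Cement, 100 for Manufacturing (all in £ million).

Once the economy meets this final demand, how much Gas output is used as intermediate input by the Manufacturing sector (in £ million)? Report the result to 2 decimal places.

Technical coefficients a_ij = z_ij / X_j:
  a_GG = 136/680 = 0.20, a_PG = 102/680 = 0.15, a_CG = 102/680 = 0.15, a_MG = 204/680 = 0.30
  a_GP = 27/180 = 0.15, a_PP = 18/180 = 0.10, a_CP = 0/180 = 0.00, a_MP = 36/180 = 0.20
  a_GC = 238/680 = 0.35, a_PC = 0/680 = 0.00, a_CC = 204/680 = 0.30, a_MC = 136/680 = 0.20
  a_GM = 225/500 = 0.45, a_PM = 0/500 = 0.00, a_CM = 25/500 = 0.05, a_MM = 75/500 = 0.15
I − A =
  [   0.80    -0.15    -0.35    -0.45]
  [  -0.15     0.90     0.00     0.00]
  [  -0.15     0.00     0.70    -0.05]
  [  -0.30    -0.20    -0.20     0.85]
Compute the cofactors C_ij = (−1)^(i+j)·(3×3 minor ij) of I−A; the adjugate is their transpose:
adj(I−A) = Cᵀ =
  [ 0.526500   0.154250   0.348750   0.299250]
  [ 0.087750   0.310125   0.058125   0.049875]
  [ 0.129750   0.042875   0.457875   0.095625]
  [ 0.237000   0.137500   0.244500   0.441000]
det(I−A) = Σ_j (I−A)_1j·C_1j = (0.80)(0.526500) + (-0.15)(0.087750) + (-0.35)(0.129750) + (-0.45)(0.237000) = 0.255975
(I − A)⁻¹ = adj(I−A) / det(I−A) ≈
  [   2.0568     0.6026     1.3624     1.1691]
  [   0.3428     1.2115     0.2271     0.1948]
  [   0.5069     0.1675     1.7887     0.3736]
  [   0.9259     0.5372     0.9552     1.7228]
First solve x = (I − A)⁻¹ d = adj(I−A)·d / det(I−A); in particular x_M = (0.237000·460 + 0.137500·360 + 0.244500·80 + 0.441000·100) / 0.255975 = 222.18 / 0.255975 ≈ 867.9754.
Intermediate flow from G to M: z_GM = a_GM · x_M = 0.45 × 222.18 / 0.255975 = 99.981 / 0.255975 ≈ 390.59.

z_GM = 390.59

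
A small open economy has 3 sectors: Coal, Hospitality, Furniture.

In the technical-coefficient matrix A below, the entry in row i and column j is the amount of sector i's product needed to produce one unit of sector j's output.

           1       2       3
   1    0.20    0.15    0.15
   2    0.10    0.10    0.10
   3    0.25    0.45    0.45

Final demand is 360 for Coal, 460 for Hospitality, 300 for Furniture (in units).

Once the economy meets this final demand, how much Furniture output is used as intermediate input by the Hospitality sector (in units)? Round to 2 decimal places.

z_32 = 354.80

I − A =
  [   0.80    -0.15    -0.15]
  [  -0.10     0.90    -0.10]
  [  -0.25    -0.45     0.55]
Cofactors of I−A, C_ij = (−1)^(i+j)·(minor ij) (rows/columns in the sector order above):
  C_11 = (0.90)(0.55) − (-0.10)(-0.45) = 0.4500
  C_12 = −[(-0.10)(0.55) − (-0.10)(-0.25)] = 0.0800
  C_13 = (-0.10)(-0.45) − (0.90)(-0.25) = 0.2700
  C_21 = −[(-0.15)(0.55) − (-0.15)(-0.45)] = 0.1500
  C_22 = (0.80)(0.55) − (-0.15)(-0.25) = 0.4025
  C_23 = −[(0.80)(-0.45) − (-0.15)(-0.25)] = 0.3975
  C_31 = (-0.15)(-0.10) − (-0.15)(0.90) = 0.1500
  C_32 = −[(0.80)(-0.10) − (-0.15)(-0.10)] = 0.0950
  C_33 = (0.80)(0.90) − (-0.15)(-0.10) = 0.7050
det(I−A) = Σ_j (I−A)_1j·C_1j = (0.80)(0.4500) + (-0.15)(0.0800) + (-0.15)(0.2700) = 0.3075
adj(I−A) = Cᵀ =
  [ 0.4500   0.1500   0.1500]
  [ 0.0800   0.4025   0.0950]
  [ 0.2700   0.3975   0.7050]
(I − A)⁻¹ = adj(I−A) / det(I−A) ≈
  [   1.4634     0.4878     0.4878]
  [   0.2602     1.3089     0.3089]
  [   0.8780     1.2927     2.2927]
First solve x = (I − A)⁻¹ d = adj(I−A)·d / det(I−A); in particular x_2 = (0.0800·360 + 0.4025·460 + 0.0950·300) / 0.3075 = 242.45 / 0.3075 ≈ 788.4553.
Intermediate flow from 3 to 2: z_32 = a_32 · x_2 = 0.45 × 242.45 / 0.3075 = 109.1025 / 0.3075 ≈ 354.80.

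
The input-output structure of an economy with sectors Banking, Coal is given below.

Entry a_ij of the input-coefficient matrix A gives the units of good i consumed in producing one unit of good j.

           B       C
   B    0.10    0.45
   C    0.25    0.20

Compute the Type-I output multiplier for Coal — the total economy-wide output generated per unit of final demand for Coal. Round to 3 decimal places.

I − A =
  [   0.90    -0.45]
  [  -0.25     0.80]
det(I−A) = (0.90)(0.80) − (-0.45)(-0.25) = 0.6075
adj(I−A) = [[0.80, 0.45], [0.25, 0.90]]
(I − A)⁻¹ = adj(I−A) / det(I−A) ≈
  [   1.3169     0.7407]
  [   0.4115     1.4815]
The output multiplier for sector j is the column-j sum of the Leontief inverse (I − A)⁻¹ = adj(I−A) / det(I−A).
Column C of adj(I−A): (0.45, 0.90); det(I−A) = 0.6075.
m_C = (0.45 + 0.90) / 0.6075 = 1.35 / 0.6075 ≈ 2.222.

m_C = 2.222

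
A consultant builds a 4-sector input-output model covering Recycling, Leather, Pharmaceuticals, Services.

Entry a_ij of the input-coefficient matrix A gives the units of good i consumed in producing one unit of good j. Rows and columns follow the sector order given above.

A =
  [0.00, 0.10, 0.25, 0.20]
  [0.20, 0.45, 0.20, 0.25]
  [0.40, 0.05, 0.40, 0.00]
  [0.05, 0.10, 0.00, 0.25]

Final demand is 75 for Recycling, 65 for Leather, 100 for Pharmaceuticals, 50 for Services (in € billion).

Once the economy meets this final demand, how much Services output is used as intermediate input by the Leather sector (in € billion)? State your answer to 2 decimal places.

I − A =
  [   1.00    -0.10    -0.25    -0.20]
  [  -0.20     0.55    -0.20    -0.25]
  [  -0.40    -0.05     0.60     0.00]
  [  -0.05    -0.10     0.00     0.75]
Compute the cofactors C_ij = (−1)^(i+j)·(3×3 minor ij) of I−A; the adjugate is their transpose:
adj(I−A) = Cᵀ =
  [ 0.225000   0.066375   0.115875   0.082125]
  [ 0.157500   0.369000   0.188625   0.165000]
  [ 0.163125   0.075000   0.361750   0.068500]
  [ 0.036000   0.053625   0.032875   0.242500]
det(I−A) = Σ_j (I−A)_1j·C_1j = (1.00)(0.225000) + (-0.10)(0.157500) + (-0.25)(0.163125) + (-0.20)(0.036000) = 0.16126875
(I − A)⁻¹ = adj(I−A) / det(I−A) ≈
  [   1.3952     0.4116     0.7185     0.5092]
  [   0.9766     2.2881     1.1696     1.0231]
  [   1.0115     0.4651     2.2432     0.4248]
  [   0.2232     0.3325     0.2039     1.5037]
First solve x = (I − A)⁻¹ d = adj(I−A)·d / det(I−A); in particular x_2 = (0.157500·75 + 0.369000·65 + 0.188625·100 + 0.165000·50) / 0.16126875 = 62.91 / 0.16126875 ≈ 390.0942.
Intermediate flow from 4 to 2: z_42 = a_42 · x_2 = 0.10 × 62.91 / 0.16126875 = 6.291 / 0.16126875 ≈ 39.01.

z_42 = 39.01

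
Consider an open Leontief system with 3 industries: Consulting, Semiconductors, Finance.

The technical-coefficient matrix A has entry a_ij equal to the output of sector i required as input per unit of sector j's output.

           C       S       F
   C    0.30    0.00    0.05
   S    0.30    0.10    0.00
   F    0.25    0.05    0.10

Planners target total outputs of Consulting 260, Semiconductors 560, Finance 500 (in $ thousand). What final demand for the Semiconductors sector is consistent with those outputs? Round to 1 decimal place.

I − A =
  [   0.70     0.00    -0.05]
  [  -0.30     0.90     0.00]
  [  -0.25    -0.05     0.90]
d = (I − A) x:
  d_C = (+0.70)·260 + (+0.00)·560 + (-0.05)·500 = 157.0
  d_S = (-0.30)·260 + (+0.90)·560 + (+0.00)·500 = 426.0
  d_F = (-0.25)·260 + (-0.05)·560 + (+0.90)·500 = 357.0

d_S = 426.0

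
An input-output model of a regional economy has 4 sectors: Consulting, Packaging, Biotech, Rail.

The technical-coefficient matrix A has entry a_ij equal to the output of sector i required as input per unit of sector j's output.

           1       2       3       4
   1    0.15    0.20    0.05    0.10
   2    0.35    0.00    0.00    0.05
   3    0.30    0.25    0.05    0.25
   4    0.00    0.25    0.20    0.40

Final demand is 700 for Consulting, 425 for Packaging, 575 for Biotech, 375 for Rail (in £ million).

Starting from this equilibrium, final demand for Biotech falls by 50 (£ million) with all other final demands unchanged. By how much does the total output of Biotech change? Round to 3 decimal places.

Δx_3 = -61.593

I − A =
  [   0.85    -0.20    -0.05    -0.10]
  [  -0.35     1.00     0.00    -0.05]
  [  -0.30    -0.25     0.95    -0.25]
  [   0.00    -0.25    -0.20     0.60]
Compute the cofactors C_ij = (−1)^(i+j)·(3×3 minor ij) of I−A; the adjugate is their transpose:
adj(I−A) = Cᵀ =
  [ 0.505625   0.143375   0.051375   0.117625]
  [ 0.185000   0.427000   0.026000   0.077250]
  [ 0.250625   0.224125   0.448625   0.247375]
  [ 0.160625   0.252625   0.160375   0.721625]
det(I−A) = Σ_j (I−A)_1j·C_1j = (0.85)(0.505625) + (-0.20)(0.185000) + (-0.05)(0.250625) + (-0.10)(0.160625) = 0.3641875
(I − A)⁻¹ = adj(I−A) / det(I−A) ≈
  [   1.3884     0.3937     0.1411     0.3230]
  [   0.5080     1.1725     0.0714     0.2121]
  [   0.6882     0.6154     1.2319     0.6793]
  [   0.4411     0.6937     0.4404     1.9815]
Δx = (I − A)⁻¹ Δd with Δd having -50 in the Biotech component and 0 elsewhere.
So Δx_3 = L_33 · (-50), where L_33 = adj(I−A)_33 / det(I−A) = 0.448625 / 0.3641875.
Δx_3 = 0.448625 × (-50) / 0.3641875 = -22.43125 / 0.3641875 ≈ -61.593.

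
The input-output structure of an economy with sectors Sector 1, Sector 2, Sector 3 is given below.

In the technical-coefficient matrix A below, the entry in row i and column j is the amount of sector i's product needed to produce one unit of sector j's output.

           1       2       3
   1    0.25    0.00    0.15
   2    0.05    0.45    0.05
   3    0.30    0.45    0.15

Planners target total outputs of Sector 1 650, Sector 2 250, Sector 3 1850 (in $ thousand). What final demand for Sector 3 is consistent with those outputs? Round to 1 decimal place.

d_3 = 1265.0

I − A =
  [   0.75     0.00    -0.15]
  [  -0.05     0.55    -0.05]
  [  -0.30    -0.45     0.85]
d = (I − A) x:
  d_1 = (+0.75)·650 + (+0.00)·250 + (-0.15)·1850 = 210.0
  d_2 = (-0.05)·650 + (+0.55)·250 + (-0.05)·1850 = 12.5
  d_3 = (-0.30)·650 + (-0.45)·250 + (+0.85)·1850 = 1265.0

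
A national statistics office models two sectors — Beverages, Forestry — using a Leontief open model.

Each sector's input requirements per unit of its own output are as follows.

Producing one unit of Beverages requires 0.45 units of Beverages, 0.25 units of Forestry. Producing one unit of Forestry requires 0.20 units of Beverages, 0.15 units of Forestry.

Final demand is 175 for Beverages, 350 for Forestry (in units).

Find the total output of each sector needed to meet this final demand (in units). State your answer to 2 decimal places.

I − A =
  [   0.55    -0.20]
  [  -0.25     0.85]
det(I−A) = (0.55)(0.85) − (-0.20)(-0.25) = 0.4175
adj(I−A) = [[0.85, 0.20], [0.25, 0.55]]
(I − A)⁻¹ = adj(I−A) / det(I−A) ≈
  [   2.0359     0.4790]
  [   0.5988     1.3174]
x = (I − A)⁻¹ d = adj(I−A)·d / det(I−A), with det(I−A) = 0.4175:
  x_1 = (0.85·175 + 0.20·350) / 0.4175 = 218.75 / 0.4175 ≈ 523.95
  x_2 = (0.25·175 + 0.55·350) / 0.4175 = 236.25 / 0.4175 ≈ 565.87

x_1 = 523.95, x_2 = 565.87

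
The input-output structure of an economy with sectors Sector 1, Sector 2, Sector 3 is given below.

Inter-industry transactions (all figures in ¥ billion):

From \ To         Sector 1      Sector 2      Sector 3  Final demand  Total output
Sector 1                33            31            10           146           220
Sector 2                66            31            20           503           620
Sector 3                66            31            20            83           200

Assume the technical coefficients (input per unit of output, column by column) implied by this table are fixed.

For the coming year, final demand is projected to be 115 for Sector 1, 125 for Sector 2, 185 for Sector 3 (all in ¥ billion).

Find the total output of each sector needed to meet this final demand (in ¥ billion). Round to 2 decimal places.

Technical coefficients a_ij = z_ij / X_j:
  a_11 = 33/220 = 0.15, a_21 = 66/220 = 0.30, a_31 = 66/220 = 0.30
  a_12 = 31/620 = 0.05, a_22 = 31/620 = 0.05, a_32 = 31/620 = 0.05
  a_13 = 10/200 = 0.05, a_23 = 20/200 = 0.10, a_33 = 20/200 = 0.10
I − A =
  [   0.85    -0.05    -0.05]
  [  -0.30     0.95    -0.10]
  [  -0.30    -0.05     0.90]
Cofactors of I−A, C_ij = (−1)^(i+j)·(minor ij) (rows/columns in the sector order above):
  C_11 = (0.95)(0.90) − (-0.10)(-0.05) = 0.8500
  C_12 = −[(-0.30)(0.90) − (-0.10)(-0.30)] = 0.3000
  C_13 = (-0.30)(-0.05) − (0.95)(-0.30) = 0.3000
  C_21 = −[(-0.05)(0.90) − (-0.05)(-0.05)] = 0.0475
  C_22 = (0.85)(0.90) − (-0.05)(-0.30) = 0.7500
  C_23 = −[(0.85)(-0.05) − (-0.05)(-0.30)] = 0.0575
  C_31 = (-0.05)(-0.10) − (-0.05)(0.95) = 0.0525
  C_32 = −[(0.85)(-0.10) − (-0.05)(-0.30)] = 0.1000
  C_33 = (0.85)(0.95) − (-0.05)(-0.30) = 0.7925
det(I−A) = Σ_j (I−A)_1j·C_1j = (0.85)(0.8500) + (-0.05)(0.3000) + (-0.05)(0.3000) = 0.6925
adj(I−A) = Cᵀ =
  [ 0.8500   0.0475   0.0525]
  [ 0.3000   0.7500   0.1000]
  [ 0.3000   0.0575   0.7925]
(I − A)⁻¹ = adj(I−A) / det(I−A) ≈
  [   1.2274     0.0686     0.0758]
  [   0.4332     1.0830     0.1444]
  [   0.4332     0.0830     1.1444]
x = (I − A)⁻¹ d = adj(I−A)·d / det(I−A), with det(I−A) = 0.6925:
  x_1 = (0.8500·115 + 0.0475·125 + 0.0525·185) / 0.6925 = 113.40 / 0.6925 ≈ 163.75
  x_2 = (0.3000·115 + 0.7500·125 + 0.1000·185) / 0.6925 = 146.75 / 0.6925 ≈ 211.91
  x_3 = (0.3000·115 + 0.0575·125 + 0.7925·185) / 0.6925 = 188.30 / 0.6925 ≈ 271.91

x_1 = 163.75, x_2 = 211.91, x_3 = 271.91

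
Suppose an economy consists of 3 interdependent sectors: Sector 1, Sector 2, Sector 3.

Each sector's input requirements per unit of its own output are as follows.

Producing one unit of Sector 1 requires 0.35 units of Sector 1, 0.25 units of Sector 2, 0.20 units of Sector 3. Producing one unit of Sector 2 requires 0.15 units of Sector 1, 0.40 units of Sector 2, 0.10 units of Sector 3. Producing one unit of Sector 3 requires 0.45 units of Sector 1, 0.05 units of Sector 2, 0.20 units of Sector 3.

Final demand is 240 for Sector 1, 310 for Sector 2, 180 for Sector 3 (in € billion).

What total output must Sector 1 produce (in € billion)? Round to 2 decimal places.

x_1 = 1014.62

I − A =
  [   0.65    -0.15    -0.45]
  [  -0.25     0.60    -0.05]
  [  -0.20    -0.10     0.80]
Cofactors of I−A, C_ij = (−1)^(i+j)·(minor ij) (rows/columns in the sector order above):
  C_11 = (0.60)(0.80) − (-0.05)(-0.10) = 0.4750
  C_12 = −[(-0.25)(0.80) − (-0.05)(-0.20)] = 0.2100
  C_13 = (-0.25)(-0.10) − (0.60)(-0.20) = 0.1450
  C_21 = −[(-0.15)(0.80) − (-0.45)(-0.10)] = 0.1650
  C_22 = (0.65)(0.80) − (-0.45)(-0.20) = 0.4300
  C_23 = −[(0.65)(-0.10) − (-0.15)(-0.20)] = 0.0950
  C_31 = (-0.15)(-0.05) − (-0.45)(0.60) = 0.2775
  C_32 = −[(0.65)(-0.05) − (-0.45)(-0.25)] = 0.1450
  C_33 = (0.65)(0.60) − (-0.15)(-0.25) = 0.3525
det(I−A) = Σ_j (I−A)_1j·C_1j = (0.65)(0.4750) + (-0.15)(0.2100) + (-0.45)(0.1450) = 0.2120
adj(I−A) = Cᵀ =
  [ 0.4750   0.1650   0.2775]
  [ 0.2100   0.4300   0.1450]
  [ 0.1450   0.0950   0.3525]
(I − A)⁻¹ = adj(I−A) / det(I−A) ≈
  [   2.2406     0.7783     1.3090]
  [   0.9906     2.0283     0.6840]
  [   0.6840     0.4481     1.6627]
x = (I − A)⁻¹ d = adj(I−A)·d / det(I−A), with det(I−A) = 0.2120:
  x_1 = (0.4750·240 + 0.1650·310 + 0.2775·180) / 0.2120 = 215.10 / 0.2120 ≈ 1014.62
  x_2 = (0.2100·240 + 0.4300·310 + 0.1450·180) / 0.2120 = 209.80 / 0.2120 ≈ 989.62
  x_3 = (0.1450·240 + 0.0950·310 + 0.3525·180) / 0.2120 = 127.70 / 0.2120 ≈ 602.36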